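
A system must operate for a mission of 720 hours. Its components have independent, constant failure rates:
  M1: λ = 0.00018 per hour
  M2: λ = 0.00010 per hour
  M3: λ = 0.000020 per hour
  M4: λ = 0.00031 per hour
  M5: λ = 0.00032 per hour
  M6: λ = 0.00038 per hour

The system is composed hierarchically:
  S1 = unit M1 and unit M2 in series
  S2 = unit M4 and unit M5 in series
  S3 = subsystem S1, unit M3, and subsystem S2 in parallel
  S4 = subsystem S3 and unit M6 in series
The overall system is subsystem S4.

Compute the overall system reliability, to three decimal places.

0.760

R(M1) = exp(−0.00018 × 720) = 0.87845
R(M2) = exp(−0.00010 × 720) = 0.93053
R(M3) = exp(−0.000020 × 720) = 0.98570
R(M4) = exp(−0.00031 × 720) = 0.79995
R(M5) = exp(−0.00032 × 720) = 0.79422
R(M6) = exp(−0.00038 × 720) = 0.76064
Series (M1 and M2): 0.87845 × 0.93053 = 0.81742
Series (M4 and M5): 0.79995 × 0.79422 = 0.63534
Parallel ([0.81742], M3, and [0.63534]): 1 − (1 − 0.81742)(1 − 0.98570)(1 − 0.63534) = 0.99905
Series ([0.99905] and M6): 0.99905 × 0.76064 = 0.760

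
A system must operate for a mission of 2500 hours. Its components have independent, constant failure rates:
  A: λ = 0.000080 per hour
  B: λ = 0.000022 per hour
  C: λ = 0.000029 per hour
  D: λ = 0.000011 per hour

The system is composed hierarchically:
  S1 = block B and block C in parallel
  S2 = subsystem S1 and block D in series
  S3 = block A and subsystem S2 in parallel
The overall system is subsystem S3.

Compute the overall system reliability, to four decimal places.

0.9944

R(A) = exp(−0.000080 × 2500) = 0.818731
R(B) = exp(−0.000022 × 2500) = 0.946485
R(C) = exp(−0.000029 × 2500) = 0.930066
R(D) = exp(−0.000011 × 2500) = 0.972875
Parallel (B and C): 1 − (1 − 0.946485)(1 − 0.930066) = 0.996257
Series ([0.996257] and D): 0.996257 × 0.972875 = 0.969234
Parallel (A and [0.969234]): 1 − (1 − 0.818731)(1 − 0.969234) = 0.9944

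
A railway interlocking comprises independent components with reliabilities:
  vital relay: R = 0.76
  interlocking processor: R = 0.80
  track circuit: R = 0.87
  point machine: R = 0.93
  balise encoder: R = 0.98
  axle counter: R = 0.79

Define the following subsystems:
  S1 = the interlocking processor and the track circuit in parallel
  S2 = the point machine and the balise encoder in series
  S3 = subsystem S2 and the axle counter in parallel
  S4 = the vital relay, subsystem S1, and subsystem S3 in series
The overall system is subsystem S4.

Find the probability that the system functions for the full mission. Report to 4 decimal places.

0.7265

Parallel (interlocking processor and track circuit): 1 − (1 − 0.800000)(1 − 0.870000) = 0.974000
Series (point machine and balise encoder): 0.930000 × 0.980000 = 0.911400
Parallel ([0.911400] and axle counter): 1 − (1 − 0.911400)(1 − 0.790000) = 0.981394
Series (vital relay, [0.974000], and [0.981394]): 0.760000 × 0.974000 × 0.981394 = 0.7265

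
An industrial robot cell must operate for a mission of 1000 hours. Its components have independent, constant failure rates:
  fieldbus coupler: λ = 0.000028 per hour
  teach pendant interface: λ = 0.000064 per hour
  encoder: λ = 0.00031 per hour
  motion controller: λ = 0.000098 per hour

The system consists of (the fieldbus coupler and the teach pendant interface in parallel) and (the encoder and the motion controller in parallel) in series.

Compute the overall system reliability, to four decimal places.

0.9734

R(fieldbus coupler) = exp(−0.000028 × 1000) = 0.972388
R(teach pendant interface) = exp(−0.000064 × 1000) = 0.938005
R(encoder) = exp(−0.00031 × 1000) = 0.733447
R(motion controller) = exp(−0.000098 × 1000) = 0.906649
Parallel (fieldbus coupler and teach pendant interface): 1 − (1 − 0.972388)(1 − 0.938005) = 0.998288
Parallel (encoder and motion controller): 1 − (1 − 0.733447)(1 − 0.906649) = 0.975117
Series ([0.998288] and [0.975117]): 0.998288 × 0.975117 = 0.9734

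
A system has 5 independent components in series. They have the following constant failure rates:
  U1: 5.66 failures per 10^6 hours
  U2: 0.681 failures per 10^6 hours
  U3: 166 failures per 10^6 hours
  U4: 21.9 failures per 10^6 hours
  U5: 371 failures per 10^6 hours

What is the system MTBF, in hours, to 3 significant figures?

Series of exponential components: λ_sys = Σ λ_i
λ_sys = 0.00000566 + 0.000000681 + 0.000166 + 0.0000219 + 0.000371 = 5.6524e-04 /h
MTBF = 1 / λ_sys = 1770 h

1770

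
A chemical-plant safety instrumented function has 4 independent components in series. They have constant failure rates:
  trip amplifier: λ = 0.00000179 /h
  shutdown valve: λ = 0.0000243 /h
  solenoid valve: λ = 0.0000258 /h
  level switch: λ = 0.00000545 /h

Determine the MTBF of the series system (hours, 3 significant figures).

17400

Series of exponential components: λ_sys = Σ λ_i
λ_sys = 0.00000179 + 0.0000243 + 0.0000258 + 0.00000545 = 5.7340e-05 /h
MTBF = 1 / λ_sys = 17400 h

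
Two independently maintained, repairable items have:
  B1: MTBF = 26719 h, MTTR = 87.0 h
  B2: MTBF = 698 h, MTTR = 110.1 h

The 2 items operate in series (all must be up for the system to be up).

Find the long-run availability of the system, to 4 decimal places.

0.8610

A(B1) = MTBF/(MTBF+MTTR) = 26719/(26719+87.0) = 0.996754
A(B2) = MTBF/(MTBF+MTTR) = 698/(698+110.1) = 0.863754
Series availability: 0.996754 × 0.863754 = 0.8610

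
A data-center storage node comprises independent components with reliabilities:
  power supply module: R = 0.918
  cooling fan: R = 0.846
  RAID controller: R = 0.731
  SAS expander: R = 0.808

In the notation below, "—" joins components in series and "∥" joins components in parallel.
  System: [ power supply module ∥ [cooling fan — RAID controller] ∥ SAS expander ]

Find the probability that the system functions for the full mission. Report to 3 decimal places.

Series (cooling fan and RAID controller): 0.84600 × 0.73100 = 0.61843
Parallel (power supply module, [0.61843], and SAS expander): 1 − (1 − 0.91800)(1 − 0.61843)(1 − 0.80800) = 0.994

0.994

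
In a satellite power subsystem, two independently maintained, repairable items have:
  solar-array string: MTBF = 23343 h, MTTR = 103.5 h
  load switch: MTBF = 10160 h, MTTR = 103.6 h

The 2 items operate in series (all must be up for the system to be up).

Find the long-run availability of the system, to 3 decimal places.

0.986

A(solar-array string) = MTBF/(MTBF+MTTR) = 23343/(23343+103.5) = 0.995586
A(load switch) = MTBF/(MTBF+MTTR) = 10160/(10160+103.6) = 0.989906
Series availability: 0.995586 × 0.989906 = 0.986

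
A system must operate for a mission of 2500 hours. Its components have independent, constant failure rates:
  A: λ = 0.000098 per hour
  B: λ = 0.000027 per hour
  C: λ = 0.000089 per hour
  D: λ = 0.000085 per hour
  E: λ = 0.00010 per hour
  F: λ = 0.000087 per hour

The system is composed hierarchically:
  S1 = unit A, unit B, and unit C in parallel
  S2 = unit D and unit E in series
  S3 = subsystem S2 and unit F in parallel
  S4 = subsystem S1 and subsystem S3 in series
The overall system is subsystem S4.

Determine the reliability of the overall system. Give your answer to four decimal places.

R(A) = exp(−0.000098 × 2500) = 0.782705
R(B) = exp(−0.000027 × 2500) = 0.934728
R(C) = exp(−0.000089 × 2500) = 0.800515
R(D) = exp(−0.000085 × 2500) = 0.808560
R(E) = exp(−0.00010 × 2500) = 0.778801
R(F) = exp(−0.000087 × 2500) = 0.804528
Parallel (A, B, and C): 1 − (1 − 0.782705)(1 − 0.934728)(1 − 0.800515) = 0.997171
Series (D and E): 0.808560 × 0.778801 = 0.629707
Parallel ([0.629707] and F): 1 − (1 − 0.629707)(1 − 0.804528) = 0.927618
Series ([0.997171] and [0.927618]): 0.997171 × 0.927618 = 0.9250

0.9250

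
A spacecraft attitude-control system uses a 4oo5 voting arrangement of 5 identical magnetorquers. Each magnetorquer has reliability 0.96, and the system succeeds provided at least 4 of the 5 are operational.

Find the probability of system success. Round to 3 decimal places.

0.985

R = Σ_{i=4}^{5} C(5,i) p^i (1−p)^{5−i} with p = 0.96
C(5,4)·0.96^4·0.04^1 = 0.16987
C(5,5)·0.96^5·0.04^0 = 0.81537
Sum = 0.985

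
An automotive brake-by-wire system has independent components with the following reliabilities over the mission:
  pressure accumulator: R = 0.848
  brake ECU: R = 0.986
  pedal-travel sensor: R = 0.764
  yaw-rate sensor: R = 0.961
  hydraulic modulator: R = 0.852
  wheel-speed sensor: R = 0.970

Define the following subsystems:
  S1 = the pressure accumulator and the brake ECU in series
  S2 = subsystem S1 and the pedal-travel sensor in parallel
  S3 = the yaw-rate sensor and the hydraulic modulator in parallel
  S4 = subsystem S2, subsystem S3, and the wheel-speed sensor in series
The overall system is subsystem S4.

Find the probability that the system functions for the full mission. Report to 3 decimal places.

0.927

Series (pressure accumulator and brake ECU): 0.84800 × 0.98600 = 0.83613
Parallel ([0.83613] and pedal-travel sensor): 1 − (1 − 0.83613)(1 − 0.76400) = 0.96133
Parallel (yaw-rate sensor and hydraulic modulator): 1 − (1 − 0.96100)(1 − 0.85200) = 0.99423
Series ([0.96133], [0.99423], and wheel-speed sensor): 0.96133 × 0.99423 × 0.97000 = 0.927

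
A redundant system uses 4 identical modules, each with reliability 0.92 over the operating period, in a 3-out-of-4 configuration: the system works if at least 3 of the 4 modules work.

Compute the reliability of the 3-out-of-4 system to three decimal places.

0.966

R = Σ_{i=3}^{4} C(4,i) p^i (1−p)^{4−i} with p = 0.92
C(4,3)·0.92^3·0.08^1 = 0.24918
C(4,4)·0.92^4·0.08^0 = 0.71639
Sum = 0.966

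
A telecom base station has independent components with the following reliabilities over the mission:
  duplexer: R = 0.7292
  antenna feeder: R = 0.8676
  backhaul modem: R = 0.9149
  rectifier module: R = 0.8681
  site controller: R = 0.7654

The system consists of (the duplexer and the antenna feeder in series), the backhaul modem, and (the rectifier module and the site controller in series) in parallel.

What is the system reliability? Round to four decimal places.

0.9895

Series (duplexer and antenna feeder): 0.729200 × 0.867600 = 0.632654
Series (rectifier module and site controller): 0.868100 × 0.765400 = 0.664444
Parallel ([0.632654], backhaul modem, and [0.664444]): 1 − (1 − 0.632654)(1 − 0.914900)(1 − 0.664444) = 0.9895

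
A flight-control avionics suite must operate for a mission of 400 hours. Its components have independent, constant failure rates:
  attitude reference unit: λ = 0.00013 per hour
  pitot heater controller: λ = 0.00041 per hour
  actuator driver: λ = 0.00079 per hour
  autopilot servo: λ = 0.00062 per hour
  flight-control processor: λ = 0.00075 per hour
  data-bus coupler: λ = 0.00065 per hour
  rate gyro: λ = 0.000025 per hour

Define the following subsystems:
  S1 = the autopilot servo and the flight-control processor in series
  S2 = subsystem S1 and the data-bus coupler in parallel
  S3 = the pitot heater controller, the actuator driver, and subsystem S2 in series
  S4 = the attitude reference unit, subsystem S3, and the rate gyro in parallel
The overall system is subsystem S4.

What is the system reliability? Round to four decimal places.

0.9998

R(attitude reference unit) = exp(−0.00013 × 400) = 0.949329
R(pitot heater controller) = exp(−0.00041 × 400) = 0.848742
R(actuator driver) = exp(−0.00079 × 400) = 0.729059
R(autopilot servo) = exp(−0.00062 × 400) = 0.780360
R(flight-control processor) = exp(−0.00075 × 400) = 0.740818
R(data-bus coupler) = exp(−0.00065 × 400) = 0.771052
R(rate gyro) = exp(−0.000025 × 400) = 0.990050
Series (autopilot servo and flight-control processor): 0.780360 × 0.740818 = 0.578105
Parallel ([0.578105] and data-bus coupler): 1 − (1 − 0.578105)(1 − 0.771052) = 0.903408
Series (pitot heater controller, actuator driver, and [0.903408]): 0.848742 × 0.729059 × 0.903408 = 0.559014
Parallel (attitude reference unit, [0.559014], and rate gyro): 1 − (1 − 0.949329)(1 − 0.559014)(1 − 0.990050) = 0.9998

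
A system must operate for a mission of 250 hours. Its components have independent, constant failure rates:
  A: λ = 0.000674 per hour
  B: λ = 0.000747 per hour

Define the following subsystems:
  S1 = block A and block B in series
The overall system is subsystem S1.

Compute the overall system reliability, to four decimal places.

R(A) = exp(−0.000674 × 250) = 0.844931
R(B) = exp(−0.000747 × 250) = 0.829651
Series (A and B): 0.844931 × 0.829651 = 0.7010

0.7010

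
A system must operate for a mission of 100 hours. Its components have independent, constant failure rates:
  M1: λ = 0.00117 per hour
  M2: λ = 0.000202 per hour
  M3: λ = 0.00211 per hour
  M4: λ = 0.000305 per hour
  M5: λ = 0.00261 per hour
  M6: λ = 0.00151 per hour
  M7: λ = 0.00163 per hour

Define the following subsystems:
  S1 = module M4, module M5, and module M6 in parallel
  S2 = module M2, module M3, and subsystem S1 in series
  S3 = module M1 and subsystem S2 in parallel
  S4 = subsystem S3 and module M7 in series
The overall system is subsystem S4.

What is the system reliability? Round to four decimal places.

0.8302

R(M1) = exp(−0.00117 × 100) = 0.889585
R(M2) = exp(−0.000202 × 100) = 0.980003
R(M3) = exp(−0.00211 × 100) = 0.809774
R(M4) = exp(−0.000305 × 100) = 0.969960
R(M5) = exp(−0.00261 × 100) = 0.770281
R(M6) = exp(−0.00151 × 100) = 0.859848
R(M7) = exp(−0.00163 × 100) = 0.849591
Parallel (M4, M5, and M6): 1 − (1 − 0.969960)(1 − 0.770281)(1 − 0.859848) = 0.999033
Series (M2, M3, and [0.999033]): 0.980003 × 0.809774 × 0.999033 = 0.792814
Parallel (M1 and [0.792814]): 1 − (1 − 0.889585)(1 − 0.792814) = 0.977124
Series ([0.977124] and M7): 0.977124 × 0.849591 = 0.8302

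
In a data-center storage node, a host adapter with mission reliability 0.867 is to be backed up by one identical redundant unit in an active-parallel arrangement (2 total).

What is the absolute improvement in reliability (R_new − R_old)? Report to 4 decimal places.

R_before = 0.867
R_after = 1 − (1 − 0.867)^2 = 0.9823
ΔR = 0.9823 − 0.867 = 0.1153

0.1153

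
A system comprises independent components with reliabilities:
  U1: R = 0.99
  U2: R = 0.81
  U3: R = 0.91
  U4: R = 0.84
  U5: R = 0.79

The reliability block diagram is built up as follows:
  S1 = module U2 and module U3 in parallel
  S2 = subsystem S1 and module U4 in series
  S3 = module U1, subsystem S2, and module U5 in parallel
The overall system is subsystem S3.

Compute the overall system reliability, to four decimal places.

0.9996

Parallel (U2 and U3): 1 − (1 − 0.810000)(1 − 0.910000) = 0.982900
Series ([0.982900] and U4): 0.982900 × 0.840000 = 0.825636
Parallel (U1, [0.825636], and U5): 1 − (1 − 0.990000)(1 − 0.825636)(1 − 0.790000) = 0.9996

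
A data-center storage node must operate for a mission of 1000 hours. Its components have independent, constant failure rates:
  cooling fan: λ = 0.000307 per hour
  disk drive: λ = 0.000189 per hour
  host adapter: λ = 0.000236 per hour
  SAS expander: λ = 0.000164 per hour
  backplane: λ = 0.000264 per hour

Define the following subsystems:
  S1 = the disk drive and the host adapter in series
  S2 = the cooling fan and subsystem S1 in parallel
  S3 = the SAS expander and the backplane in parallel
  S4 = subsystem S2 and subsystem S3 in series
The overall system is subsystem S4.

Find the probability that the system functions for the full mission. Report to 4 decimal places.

0.8766

R(cooling fan) = exp(−0.000307 × 1000) = 0.735651
R(disk drive) = exp(−0.000189 × 1000) = 0.827787
R(host adapter) = exp(−0.000236 × 1000) = 0.789781
R(SAS expander) = exp(−0.000164 × 1000) = 0.848742
R(backplane) = exp(−0.000264 × 1000) = 0.767974
Series (disk drive and host adapter): 0.827787 × 0.789781 = 0.653770
Parallel (cooling fan and [0.653770]): 1 − (1 − 0.735651)(1 − 0.653770) = 0.908474
Parallel (SAS expander and backplane): 1 − (1 − 0.848742)(1 − 0.767974) = 0.964904
Series ([0.908474] and [0.964904]): 0.908474 × 0.964904 = 0.8766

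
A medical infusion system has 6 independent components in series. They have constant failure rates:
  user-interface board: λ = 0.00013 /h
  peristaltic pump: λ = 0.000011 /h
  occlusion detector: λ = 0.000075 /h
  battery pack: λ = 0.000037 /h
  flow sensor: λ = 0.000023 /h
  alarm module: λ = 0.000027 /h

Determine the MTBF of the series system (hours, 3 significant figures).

Series of exponential components: λ_sys = Σ λ_i
λ_sys = 0.00013 + 0.000011 + 0.000075 + 0.000037 + 0.000023 + 0.000027 = 3.0300e-04 /h
MTBF = 1 / λ_sys = 3300 h

3300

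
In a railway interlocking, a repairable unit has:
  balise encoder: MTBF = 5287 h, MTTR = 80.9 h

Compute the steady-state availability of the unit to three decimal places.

0.985

A(balise encoder) = MTBF/(MTBF+MTTR) = 5287/(5287+80.9) = 0.985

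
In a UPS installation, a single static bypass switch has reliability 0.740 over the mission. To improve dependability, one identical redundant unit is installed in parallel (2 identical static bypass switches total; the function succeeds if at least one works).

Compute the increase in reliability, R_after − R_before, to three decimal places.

R_before = 0.740
R_after = 1 − (1 − 0.740)^2 = 0.932
ΔR = 0.932 − 0.740 = 0.192

0.192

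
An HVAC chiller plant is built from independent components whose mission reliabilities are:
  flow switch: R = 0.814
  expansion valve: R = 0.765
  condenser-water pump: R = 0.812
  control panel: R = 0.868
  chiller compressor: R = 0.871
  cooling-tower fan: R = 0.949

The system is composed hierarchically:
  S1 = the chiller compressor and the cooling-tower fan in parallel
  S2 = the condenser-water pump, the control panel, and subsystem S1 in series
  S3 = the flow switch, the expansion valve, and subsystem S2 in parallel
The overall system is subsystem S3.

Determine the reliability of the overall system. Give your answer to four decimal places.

0.9869

Parallel (chiller compressor and cooling-tower fan): 1 − (1 − 0.871000)(1 − 0.949000) = 0.993421
Series (condenser-water pump, control panel, and [0.993421]): 0.812000 × 0.868000 × 0.993421 = 0.700179
Parallel (flow switch, expansion valve, and [0.700179]): 1 − (1 − 0.814000)(1 − 0.765000)(1 − 0.700179) = 0.9869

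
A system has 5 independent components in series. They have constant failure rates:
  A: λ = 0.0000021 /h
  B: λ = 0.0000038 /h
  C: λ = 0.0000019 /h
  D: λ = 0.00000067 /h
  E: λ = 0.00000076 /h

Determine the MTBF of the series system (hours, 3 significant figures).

Series of exponential components: λ_sys = Σ λ_i
λ_sys = 0.0000021 + 0.0000038 + 0.0000019 + 0.00000067 + 0.00000076 = 9.2300e-06 /h
MTBF = 1 / λ_sys = 108000 h

108000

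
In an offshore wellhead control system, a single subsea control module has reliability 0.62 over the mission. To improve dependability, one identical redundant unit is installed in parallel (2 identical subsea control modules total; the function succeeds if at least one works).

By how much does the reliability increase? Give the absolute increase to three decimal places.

0.236

R_before = 0.62
R_after = 1 − (1 − 0.62)^2 = 0.856
ΔR = 0.856 − 0.62 = 0.236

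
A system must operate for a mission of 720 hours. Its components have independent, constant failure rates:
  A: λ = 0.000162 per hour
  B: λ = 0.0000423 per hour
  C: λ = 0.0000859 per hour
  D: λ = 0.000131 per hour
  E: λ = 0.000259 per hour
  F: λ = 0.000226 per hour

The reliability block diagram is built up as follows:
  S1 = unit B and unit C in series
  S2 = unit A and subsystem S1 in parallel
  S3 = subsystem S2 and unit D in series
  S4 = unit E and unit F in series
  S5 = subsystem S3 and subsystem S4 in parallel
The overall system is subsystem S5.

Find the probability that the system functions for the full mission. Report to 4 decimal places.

0.9709

R(A) = exp(−0.000162 × 720) = 0.889906
R(B) = exp(−0.0000423 × 720) = 0.970003
R(C) = exp(−0.0000859 × 720) = 0.940026
R(D) = exp(−0.000131 × 720) = 0.909992
R(E) = exp(−0.000259 × 720) = 0.829875
R(F) = exp(−0.000226 × 720) = 0.849829
Series (B and C): 0.970003 × 0.940026 = 0.911828
Parallel (A and [0.911828]): 1 − (1 − 0.889906)(1 − 0.911828) = 0.990293
Series ([0.990293] and D): 0.990293 × 0.909992 = 0.901159
Series (E and F): 0.829875 × 0.849829 = 0.705252
Parallel ([0.901159] and [0.705252]): 1 − (1 − 0.901159)(1 − 0.705252) = 0.9709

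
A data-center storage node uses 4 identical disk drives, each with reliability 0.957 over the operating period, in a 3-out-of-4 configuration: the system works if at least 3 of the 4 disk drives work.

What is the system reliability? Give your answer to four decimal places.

0.9895

R = Σ_{i=3}^{4} C(4,i) p^i (1−p)^{4−i} with p = 0.957
C(4,3)·0.957^3·0.043^1 = 0.150752
C(4,4)·0.957^4·0.043^0 = 0.838779
Sum = 0.9895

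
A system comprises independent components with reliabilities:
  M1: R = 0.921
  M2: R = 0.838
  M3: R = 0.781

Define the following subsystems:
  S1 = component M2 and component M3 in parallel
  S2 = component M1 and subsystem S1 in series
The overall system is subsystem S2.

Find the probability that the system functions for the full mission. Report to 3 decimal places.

0.888

Parallel (M2 and M3): 1 − (1 − 0.83800)(1 − 0.78100) = 0.96452
Series (M1 and [0.96452]): 0.92100 × 0.96452 = 0.888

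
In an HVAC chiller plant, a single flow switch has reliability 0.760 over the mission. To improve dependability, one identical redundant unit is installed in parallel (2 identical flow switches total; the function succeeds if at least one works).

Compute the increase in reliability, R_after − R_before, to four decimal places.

0.1824

R_before = 0.760
R_after = 1 − (1 − 0.760)^2 = 0.9424
ΔR = 0.9424 − 0.760 = 0.1824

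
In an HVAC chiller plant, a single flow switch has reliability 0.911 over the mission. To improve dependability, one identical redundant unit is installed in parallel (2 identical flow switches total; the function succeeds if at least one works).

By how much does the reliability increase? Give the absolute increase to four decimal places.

0.0811

R_before = 0.911
R_after = 1 − (1 − 0.911)^2 = 0.9921
ΔR = 0.9921 − 0.911 = 0.0811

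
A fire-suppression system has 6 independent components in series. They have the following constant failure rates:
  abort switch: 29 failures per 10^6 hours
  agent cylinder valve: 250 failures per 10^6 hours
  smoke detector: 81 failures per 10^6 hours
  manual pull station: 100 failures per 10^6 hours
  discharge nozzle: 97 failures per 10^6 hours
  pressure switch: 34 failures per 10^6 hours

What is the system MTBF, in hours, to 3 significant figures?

Series of exponential components: λ_sys = Σ λ_i
λ_sys = 0.000029 + 0.00025 + 0.000081 + 0.00010 + 0.000097 + 0.000034 = 5.9100e-04 /h
MTBF = 1 / λ_sys = 1690 h

1690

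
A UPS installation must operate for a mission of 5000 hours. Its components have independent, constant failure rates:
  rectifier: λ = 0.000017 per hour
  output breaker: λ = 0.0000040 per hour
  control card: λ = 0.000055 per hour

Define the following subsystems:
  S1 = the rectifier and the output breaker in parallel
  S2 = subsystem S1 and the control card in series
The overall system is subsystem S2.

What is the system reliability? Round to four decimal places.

0.7583

R(rectifier) = exp(−0.000017 × 5000) = 0.918512
R(output breaker) = exp(−0.0000040 × 5000) = 0.980199
R(control card) = exp(−0.000055 × 5000) = 0.759572
Parallel (rectifier and output breaker): 1 − (1 − 0.918512)(1 − 0.980199) = 0.998386
Series ([0.998386] and control card): 0.998386 × 0.759572 = 0.7583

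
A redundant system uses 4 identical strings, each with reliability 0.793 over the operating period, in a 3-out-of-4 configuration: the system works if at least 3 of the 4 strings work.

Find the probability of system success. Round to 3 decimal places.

0.808

R = Σ_{i=3}^{4} C(4,i) p^i (1−p)^{4−i} with p = 0.793
C(4,3)·0.793^3·0.207^1 = 0.41290
C(4,4)·0.793^4·0.207^0 = 0.39545
Sum = 0.808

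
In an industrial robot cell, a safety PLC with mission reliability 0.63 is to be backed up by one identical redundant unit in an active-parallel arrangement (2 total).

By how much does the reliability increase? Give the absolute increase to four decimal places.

0.2331

R_before = 0.63
R_after = 1 − (1 − 0.63)^2 = 0.8631
ΔR = 0.8631 − 0.63 = 0.2331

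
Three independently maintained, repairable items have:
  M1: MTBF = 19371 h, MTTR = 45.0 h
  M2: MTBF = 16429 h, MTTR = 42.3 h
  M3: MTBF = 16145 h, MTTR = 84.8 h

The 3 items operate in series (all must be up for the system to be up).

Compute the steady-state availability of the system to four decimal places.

0.9899

A(M1) = MTBF/(MTBF+MTTR) = 19371/(19371+45.0) = 0.997682
A(M2) = MTBF/(MTBF+MTTR) = 16429/(16429+42.3) = 0.997432
A(M3) = MTBF/(MTBF+MTTR) = 16145/(16145+84.8) = 0.994775
Series availability: 0.997682 × 0.997432 × 0.994775 = 0.9899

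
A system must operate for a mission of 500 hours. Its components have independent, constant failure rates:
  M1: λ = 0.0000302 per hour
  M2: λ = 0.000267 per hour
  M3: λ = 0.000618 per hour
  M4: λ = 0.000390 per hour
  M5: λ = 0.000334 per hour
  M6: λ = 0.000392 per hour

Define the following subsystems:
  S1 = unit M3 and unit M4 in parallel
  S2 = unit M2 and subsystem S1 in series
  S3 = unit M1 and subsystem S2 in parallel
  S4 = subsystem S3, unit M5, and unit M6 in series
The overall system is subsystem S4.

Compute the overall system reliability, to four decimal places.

R(M1) = exp(−0.0000302 × 500) = 0.985013
R(M2) = exp(−0.000267 × 500) = 0.875027
R(M3) = exp(−0.000618 × 500) = 0.734181
R(M4) = exp(−0.000390 × 500) = 0.822835
R(M5) = exp(−0.000334 × 500) = 0.846200
R(M6) = exp(−0.000392 × 500) = 0.822012
Parallel (M3 and M4): 1 − (1 − 0.734181)(1 − 0.822835) = 0.952906
Series (M2 and [0.952906]): 0.875027 × 0.952906 = 0.833818
Parallel (M1 and [0.833818]): 1 − (1 − 0.985013)(1 − 0.833818) = 0.997509
Series ([0.997509], M5, and M6): 0.997509 × 0.846200 × 0.822012 = 0.6939

0.6939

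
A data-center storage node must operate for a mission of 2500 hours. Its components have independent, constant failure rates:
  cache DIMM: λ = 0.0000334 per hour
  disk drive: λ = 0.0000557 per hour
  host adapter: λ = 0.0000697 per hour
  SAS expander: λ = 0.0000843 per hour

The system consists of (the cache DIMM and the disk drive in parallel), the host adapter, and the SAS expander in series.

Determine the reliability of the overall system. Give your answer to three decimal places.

0.673

R(cache DIMM) = exp(−0.0000334 × 2500) = 0.91989
R(disk drive) = exp(−0.0000557 × 2500) = 0.87001
R(host adapter) = exp(−0.0000697 × 2500) = 0.84009
R(SAS expander) = exp(−0.0000843 × 2500) = 0.80998
Parallel (cache DIMM and disk drive): 1 − (1 − 0.91989)(1 − 0.87001) = 0.98959
Series ([0.98959], host adapter, and SAS expander): 0.98959 × 0.84009 × 0.80998 = 0.673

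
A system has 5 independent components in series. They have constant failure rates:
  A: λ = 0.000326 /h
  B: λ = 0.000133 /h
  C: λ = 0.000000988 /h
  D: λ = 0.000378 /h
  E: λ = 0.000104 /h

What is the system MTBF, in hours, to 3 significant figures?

Series of exponential components: λ_sys = Σ λ_i
λ_sys = 0.000326 + 0.000133 + 0.000000988 + 0.000378 + 0.000104 = 9.4199e-04 /h
MTBF = 1 / λ_sys = 1060 h

1060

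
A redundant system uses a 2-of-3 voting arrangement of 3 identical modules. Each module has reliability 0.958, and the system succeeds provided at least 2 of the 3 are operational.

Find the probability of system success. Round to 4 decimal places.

R = Σ_{i=2}^{3} C(3,i) p^i (1−p)^{3−i} with p = 0.958
C(3,2)·0.958^2·0.042^1 = 0.115638
C(3,3)·0.958^3·0.042^0 = 0.879218
Sum = 0.9949

0.9949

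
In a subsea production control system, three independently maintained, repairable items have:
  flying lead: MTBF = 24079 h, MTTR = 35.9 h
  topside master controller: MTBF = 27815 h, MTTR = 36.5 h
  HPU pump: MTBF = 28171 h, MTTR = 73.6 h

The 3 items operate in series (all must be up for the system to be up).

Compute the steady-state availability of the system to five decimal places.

A(flying lead) = MTBF/(MTBF+MTTR) = 24079/(24079+35.9) = 0.998511
A(topside master controller) = MTBF/(MTBF+MTTR) = 27815/(27815+36.5) = 0.998689
A(HPU pump) = MTBF/(MTBF+MTTR) = 28171/(28171+73.6) = 0.997394
Series availability: 0.998511 × 0.998689 × 0.997394 = 0.99460

0.99460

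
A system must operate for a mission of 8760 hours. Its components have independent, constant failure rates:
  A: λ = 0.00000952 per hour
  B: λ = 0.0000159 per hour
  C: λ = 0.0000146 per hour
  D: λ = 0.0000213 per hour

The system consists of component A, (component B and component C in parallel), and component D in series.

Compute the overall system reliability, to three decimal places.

0.751

R(A) = exp(−0.00000952 × 8760) = 0.91999
R(B) = exp(−0.0000159 × 8760) = 0.86998
R(C) = exp(−0.0000146 × 8760) = 0.87994
R(D) = exp(−0.0000213 × 8760) = 0.82979
Parallel (B and C): 1 − (1 − 0.86998)(1 − 0.87994) = 0.98439
Series (A, [0.98439], and D): 0.91999 × 0.98439 × 0.82979 = 0.751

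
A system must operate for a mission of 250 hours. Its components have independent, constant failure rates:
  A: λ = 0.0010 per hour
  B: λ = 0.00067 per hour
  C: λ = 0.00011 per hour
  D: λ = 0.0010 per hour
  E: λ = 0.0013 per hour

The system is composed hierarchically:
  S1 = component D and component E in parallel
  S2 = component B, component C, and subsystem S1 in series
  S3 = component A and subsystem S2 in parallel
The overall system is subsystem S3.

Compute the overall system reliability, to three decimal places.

0.950

R(A) = exp(−0.0010 × 250) = 0.77880
R(B) = exp(−0.00067 × 250) = 0.84578
R(C) = exp(−0.00011 × 250) = 0.97287
R(D) = exp(−0.0010 × 250) = 0.77880
R(E) = exp(−0.0013 × 250) = 0.72253
Parallel (D and E): 1 − (1 − 0.77880)(1 − 0.72253) = 0.93862
Series (B, C, and [0.93862]): 0.84578 × 0.97287 × 0.93862 = 0.77233
Parallel (A and [0.77233]): 1 − (1 − 0.77880)(1 − 0.77233) = 0.950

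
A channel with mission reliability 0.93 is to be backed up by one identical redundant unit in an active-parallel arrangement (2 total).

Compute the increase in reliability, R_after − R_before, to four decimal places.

0.0651

R_before = 0.93
R_after = 1 − (1 − 0.93)^2 = 0.9951
ΔR = 0.9951 − 0.93 = 0.0651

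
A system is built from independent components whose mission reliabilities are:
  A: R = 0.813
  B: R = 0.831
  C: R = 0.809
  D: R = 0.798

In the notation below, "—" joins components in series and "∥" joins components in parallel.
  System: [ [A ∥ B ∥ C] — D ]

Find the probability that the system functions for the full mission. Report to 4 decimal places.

0.7932

Parallel (A, B, and C): 1 − (1 − 0.813000)(1 − 0.831000)(1 − 0.809000) = 0.993964
Series ([0.993964] and D): 0.993964 × 0.798000 = 0.7932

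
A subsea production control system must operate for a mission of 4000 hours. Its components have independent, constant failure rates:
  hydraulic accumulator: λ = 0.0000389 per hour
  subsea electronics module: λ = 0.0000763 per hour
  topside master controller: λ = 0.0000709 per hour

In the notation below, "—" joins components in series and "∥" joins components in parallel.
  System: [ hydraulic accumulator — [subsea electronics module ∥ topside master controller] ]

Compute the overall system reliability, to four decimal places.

R(hydraulic accumulator) = exp(−0.0000389 × 4000) = 0.855901
R(subsea electronics module) = exp(−0.0000763 × 4000) = 0.736976
R(topside master controller) = exp(−0.0000709 × 4000) = 0.753068
Parallel (subsea electronics module and topside master controller): 1 − (1 − 0.736976)(1 − 0.753068) = 0.935051
Series (hydraulic accumulator and [0.935051]): 0.855901 × 0.935051 = 0.8003

0.8003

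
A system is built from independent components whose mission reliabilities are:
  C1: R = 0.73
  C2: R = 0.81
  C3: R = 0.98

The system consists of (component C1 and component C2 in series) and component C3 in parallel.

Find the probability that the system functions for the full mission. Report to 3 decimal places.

Series (C1 and C2): 0.73000 × 0.81000 = 0.59130
Parallel ([0.59130] and C3): 1 − (1 − 0.59130)(1 − 0.98000) = 0.992

0.992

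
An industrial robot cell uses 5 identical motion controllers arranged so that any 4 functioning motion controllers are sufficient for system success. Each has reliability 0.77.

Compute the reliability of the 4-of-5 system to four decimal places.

R = Σ_{i=4}^{5} C(5,i) p^i (1−p)^{5−i} with p = 0.77
C(5,4)·0.77^4·0.23^1 = 0.404260
C(5,5)·0.77^5·0.23^0 = 0.270678
Sum = 0.6749

0.6749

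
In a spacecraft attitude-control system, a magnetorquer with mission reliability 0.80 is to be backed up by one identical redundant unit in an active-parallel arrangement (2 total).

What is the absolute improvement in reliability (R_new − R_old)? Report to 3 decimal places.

R_before = 0.80
R_after = 1 − (1 − 0.80)^2 = 0.960
ΔR = 0.960 − 0.80 = 0.160

0.160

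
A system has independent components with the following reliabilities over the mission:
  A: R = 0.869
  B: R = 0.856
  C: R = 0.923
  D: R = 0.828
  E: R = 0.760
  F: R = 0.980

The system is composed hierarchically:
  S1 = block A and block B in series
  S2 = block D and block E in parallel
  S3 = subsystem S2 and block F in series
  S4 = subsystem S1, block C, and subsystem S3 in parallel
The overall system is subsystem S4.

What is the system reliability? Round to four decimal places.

Series (A and B): 0.869000 × 0.856000 = 0.743864
Parallel (D and E): 1 − (1 − 0.828000)(1 − 0.760000) = 0.958720
Series ([0.958720] and F): 0.958720 × 0.980000 = 0.939546
Parallel ([0.743864], C, and [0.939546]): 1 − (1 − 0.743864)(1 − 0.923000)(1 − 0.939546) = 0.9988

0.9988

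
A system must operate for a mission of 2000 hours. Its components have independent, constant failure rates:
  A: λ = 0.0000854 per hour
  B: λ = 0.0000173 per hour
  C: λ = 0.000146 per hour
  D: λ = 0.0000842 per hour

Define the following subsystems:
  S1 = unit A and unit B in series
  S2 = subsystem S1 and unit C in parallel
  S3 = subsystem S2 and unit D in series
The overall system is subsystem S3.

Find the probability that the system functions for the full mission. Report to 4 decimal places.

0.8053

R(A) = exp(−0.0000854 × 2000) = 0.842990
R(B) = exp(−0.0000173 × 2000) = 0.965992
R(C) = exp(−0.000146 × 2000) = 0.746769
R(D) = exp(−0.0000842 × 2000) = 0.845016
Series (A and B): 0.842990 × 0.965992 = 0.814322
Parallel ([0.814322] and C): 1 − (1 − 0.814322)(1 − 0.746769) = 0.952981
Series ([0.952981] and D): 0.952981 × 0.845016 = 0.8053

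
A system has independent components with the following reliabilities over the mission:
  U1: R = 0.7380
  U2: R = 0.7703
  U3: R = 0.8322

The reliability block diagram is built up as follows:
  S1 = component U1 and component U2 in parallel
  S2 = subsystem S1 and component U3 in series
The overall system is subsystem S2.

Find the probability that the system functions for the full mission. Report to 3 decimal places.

Parallel (U1 and U2): 1 − (1 − 0.73800)(1 − 0.77030) = 0.93982
Series ([0.93982] and U3): 0.93982 × 0.83220 = 0.782

0.782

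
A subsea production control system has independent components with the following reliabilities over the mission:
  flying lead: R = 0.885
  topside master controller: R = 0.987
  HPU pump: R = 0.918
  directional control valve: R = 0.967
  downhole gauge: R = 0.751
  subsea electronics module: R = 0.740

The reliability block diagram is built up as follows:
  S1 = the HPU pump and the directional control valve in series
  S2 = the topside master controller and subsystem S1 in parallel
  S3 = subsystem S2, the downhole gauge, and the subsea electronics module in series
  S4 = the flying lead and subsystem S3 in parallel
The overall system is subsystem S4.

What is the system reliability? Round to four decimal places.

Series (HPU pump and directional control valve): 0.918000 × 0.967000 = 0.887706
Parallel (topside master controller and [0.887706]): 1 − (1 − 0.987000)(1 − 0.887706) = 0.998540
Series ([0.998540], downhole gauge, and subsea electronics module): 0.998540 × 0.751000 × 0.740000 = 0.554929
Parallel (flying lead and [0.554929]): 1 − (1 − 0.885000)(1 − 0.554929) = 0.9488

0.9488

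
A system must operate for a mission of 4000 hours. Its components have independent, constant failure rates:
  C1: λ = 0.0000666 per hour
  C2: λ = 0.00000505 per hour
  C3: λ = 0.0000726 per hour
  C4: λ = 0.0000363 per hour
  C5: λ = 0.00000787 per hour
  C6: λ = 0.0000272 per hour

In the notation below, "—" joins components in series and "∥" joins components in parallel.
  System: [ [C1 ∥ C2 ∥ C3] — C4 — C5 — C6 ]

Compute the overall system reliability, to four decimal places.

R(C1) = exp(−0.0000666 × 4000) = 0.766133
R(C2) = exp(−0.00000505 × 4000) = 0.980003
R(C3) = exp(−0.0000726 × 4000) = 0.747964
R(C4) = exp(−0.0000363 × 4000) = 0.864849
R(C5) = exp(−0.00000787 × 4000) = 0.969010
R(C6) = exp(−0.0000272 × 4000) = 0.896910
Parallel (C1, C2, and C3): 1 − (1 − 0.766133)(1 − 0.980003)(1 − 0.747964) = 0.998821
Series ([0.998821], C4, C5, and C6): 0.998821 × 0.864849 × 0.969010 × 0.896910 = 0.7508

0.7508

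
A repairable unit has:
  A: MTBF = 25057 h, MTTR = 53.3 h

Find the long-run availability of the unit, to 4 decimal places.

0.9979

A(A) = MTBF/(MTBF+MTTR) = 25057/(25057+53.3) = 0.9979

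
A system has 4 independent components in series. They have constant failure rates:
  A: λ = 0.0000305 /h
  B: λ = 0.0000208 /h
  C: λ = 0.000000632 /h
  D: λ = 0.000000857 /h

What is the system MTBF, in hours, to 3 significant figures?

Series of exponential components: λ_sys = Σ λ_i
λ_sys = 0.0000305 + 0.0000208 + 0.000000632 + 0.000000857 = 5.2789e-05 /h
MTBF = 1 / λ_sys = 18900 h

18900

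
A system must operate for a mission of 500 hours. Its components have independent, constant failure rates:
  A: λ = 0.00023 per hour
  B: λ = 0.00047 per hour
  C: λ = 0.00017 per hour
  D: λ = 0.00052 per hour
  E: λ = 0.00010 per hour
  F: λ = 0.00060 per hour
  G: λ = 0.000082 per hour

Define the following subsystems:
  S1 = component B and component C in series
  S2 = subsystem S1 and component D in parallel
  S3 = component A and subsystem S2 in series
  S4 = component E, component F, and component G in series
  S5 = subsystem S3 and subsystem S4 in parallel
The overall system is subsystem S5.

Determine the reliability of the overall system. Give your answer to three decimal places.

0.947

R(A) = exp(−0.00023 × 500) = 0.89137
R(B) = exp(−0.00047 × 500) = 0.79057
R(C) = exp(−0.00017 × 500) = 0.91851
R(D) = exp(−0.00052 × 500) = 0.77105
R(E) = exp(−0.00010 × 500) = 0.95123
R(F) = exp(−0.00060 × 500) = 0.74082
R(G) = exp(−0.000082 × 500) = 0.95983
Series (B and C): 0.79057 × 0.91851 = 0.72615
Parallel ([0.72615] and D): 1 − (1 − 0.72615)(1 − 0.77105) = 0.93730
Series (A and [0.93730]): 0.89137 × 0.93730 = 0.83548
Series (E, F, and G): 0.95123 × 0.74082 × 0.95983 = 0.67638
Parallel ([0.83548] and [0.67638]): 1 − (1 − 0.83548)(1 − 0.67638) = 0.947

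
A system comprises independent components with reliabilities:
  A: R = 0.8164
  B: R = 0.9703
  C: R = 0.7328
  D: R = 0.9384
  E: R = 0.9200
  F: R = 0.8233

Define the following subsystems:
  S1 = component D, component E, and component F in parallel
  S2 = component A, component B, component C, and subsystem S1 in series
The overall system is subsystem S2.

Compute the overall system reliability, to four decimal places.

Parallel (D, E, and F): 1 − (1 − 0.938400)(1 − 0.920000)(1 − 0.823300) = 0.999129
Series (A, B, C, and [0.999129]): 0.816400 × 0.970300 × 0.732800 × 0.999129 = 0.5800

0.5800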